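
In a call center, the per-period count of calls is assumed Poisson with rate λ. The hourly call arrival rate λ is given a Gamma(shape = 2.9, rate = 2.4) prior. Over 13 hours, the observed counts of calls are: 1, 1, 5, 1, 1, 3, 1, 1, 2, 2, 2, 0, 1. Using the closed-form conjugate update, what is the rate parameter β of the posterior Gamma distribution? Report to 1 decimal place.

15.4

With a Gamma(shape α, rate β) prior, the Poisson likelihood is conjugate: the posterior is Gamma(α + ΣXᵢ, β + n).
Sum of counts S = 21 over n = 13 hours.
Posterior: Gamma(α+S, β+n) = Gamma(2.9+21, 2.4+13) = Gamma(23.9, 15.4).
Posterior β = 15.4.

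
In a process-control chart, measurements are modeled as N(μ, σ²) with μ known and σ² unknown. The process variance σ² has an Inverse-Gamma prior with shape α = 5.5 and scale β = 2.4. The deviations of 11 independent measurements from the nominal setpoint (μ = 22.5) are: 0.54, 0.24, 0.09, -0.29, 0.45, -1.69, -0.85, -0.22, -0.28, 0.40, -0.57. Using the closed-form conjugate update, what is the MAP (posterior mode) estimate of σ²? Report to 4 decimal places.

0.4014

With known mean μ and an Inverse-Gamma(α, β) prior on σ², the Normal likelihood is conjugate: posterior is Inv-Gamma(α + n/2, β + Σ(xᵢ−μ)²/2).
Σ(xᵢ−μ)² = (0.54)² + (0.24)² + (0.09)² + (-0.29)² + (0.45)² + (-1.69)² + (-0.85)² + (-0.22)² + (-0.28)² + (0.40)² + (-0.57)² = 4.8342.
Posterior: Inv-Gamma(5.5 + 11/2, 2.4 + 4.8342/2) = Inv-Gamma(11.00, 4.81710).
Mode = β/(α+1) = 4.81710/12.00 = 0.4014.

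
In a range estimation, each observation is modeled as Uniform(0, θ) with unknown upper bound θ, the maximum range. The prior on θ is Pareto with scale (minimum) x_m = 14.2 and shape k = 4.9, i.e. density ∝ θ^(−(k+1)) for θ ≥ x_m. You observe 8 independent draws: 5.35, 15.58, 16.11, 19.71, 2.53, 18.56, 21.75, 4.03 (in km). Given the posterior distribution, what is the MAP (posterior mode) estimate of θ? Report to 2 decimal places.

21.75

A Pareto(scale x_m, shape k) prior on the upper bound θ of Uniform(0, θ) is conjugate: posterior is Pareto(max(x_m, max xᵢ), k + n).
Sample maximum = 21.75; prior scale x_m = 14.2 → posterior scale = max = 21.75.
Posterior shape = 4.9 + 8 = 12.9.
The Pareto density is decreasing on [x_m, ∞), so the mode is x_m = 21.75.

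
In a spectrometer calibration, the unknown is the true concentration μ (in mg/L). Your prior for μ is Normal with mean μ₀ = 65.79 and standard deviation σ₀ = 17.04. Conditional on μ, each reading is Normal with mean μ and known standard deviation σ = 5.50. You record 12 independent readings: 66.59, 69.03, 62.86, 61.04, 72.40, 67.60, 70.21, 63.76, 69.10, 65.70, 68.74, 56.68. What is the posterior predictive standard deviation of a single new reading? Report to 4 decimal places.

5.7227

For Normal data with known variance σ², a Normal(μ₀, σ₀²) prior on μ is conjugate. Posterior precision = 1/σ₀² + n/σ²; posterior mean is the precision-weighted average of μ₀ and x̄.
σ₀² = 17.04² = 290.3616, σ² = 5.50² = 30.25; σ² + n·σ₀² = 30.25 + 12·290.3616 = 3514.5892.
Posterior precision = 1/σ₀² + n/σ² = 1/290.3616 + 12/30.25 = (σ² + n·σ₀²)/(σ₀²σ²) = 3514.5892/(290.3616·30.25); posterior variance σₙ² = σ₀²σ²/(σ² + n·σ₀²) = 290.3616·30.25/3514.5892 = 2.499137.
Predictive variance for one new observation = σₙ² + σ² = 290.3616·30.25/3514.5892 + 30.25 = σ²·(σ₀² + 3514.5892)/3514.5892 = 30.25·3804.9508/3514.5892 = 32.749137; SD = √(30.25·3804.9508/3514.5892) = 5.7227.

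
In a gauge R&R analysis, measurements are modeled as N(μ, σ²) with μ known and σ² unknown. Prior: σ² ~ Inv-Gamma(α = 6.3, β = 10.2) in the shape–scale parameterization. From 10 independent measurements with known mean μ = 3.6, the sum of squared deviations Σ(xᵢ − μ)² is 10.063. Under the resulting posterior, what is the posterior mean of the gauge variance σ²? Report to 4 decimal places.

With known mean μ and an Inverse-Gamma(α, β) prior on σ², the Normal likelihood is conjugate: posterior is Inv-Gamma(α + n/2, β + Σ(xᵢ−μ)²/2).
Posterior: Inv-Gamma(6.3 + 10/2, 10.2 + 10.063/2) = Inv-Gamma(11.30, 15.2315).
E[σ²|data] = β/(α−1) = 15.2315/10.30 = 1.4788.

1.4788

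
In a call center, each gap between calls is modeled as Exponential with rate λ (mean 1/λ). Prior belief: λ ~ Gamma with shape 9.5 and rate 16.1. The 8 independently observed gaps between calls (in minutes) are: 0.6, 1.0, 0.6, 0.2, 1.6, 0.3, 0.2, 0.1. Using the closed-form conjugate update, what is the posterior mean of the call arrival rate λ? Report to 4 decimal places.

With a Gamma(shape α, rate β) prior on the exponential rate λ, the posterior after n observations with total T = Σxᵢ is Gamma(α+n, β+T).
Sum of observations T = 4.6 minutes; n = 8.
Posterior: Gamma(9.5+8, 16.1+4.6) = Gamma(17.5, 20.7).
Posterior mean of λ = α/β = 17.5/20.7 = 0.8454.

0.8454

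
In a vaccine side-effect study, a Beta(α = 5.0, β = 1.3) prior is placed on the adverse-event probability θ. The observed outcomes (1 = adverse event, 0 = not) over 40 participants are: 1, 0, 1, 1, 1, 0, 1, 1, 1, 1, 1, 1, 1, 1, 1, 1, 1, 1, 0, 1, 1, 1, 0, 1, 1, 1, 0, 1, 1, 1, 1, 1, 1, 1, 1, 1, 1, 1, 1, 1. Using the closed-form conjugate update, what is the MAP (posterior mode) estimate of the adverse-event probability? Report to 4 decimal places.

The Beta prior is conjugate to a Binomial/Bernoulli likelihood; the update adds successes to α and failures to β.
Posterior: Beta(α+k, β+n−k) = Beta(5.0+35, 1.3+5) = Beta(40.0, 6.3).
Mode of Beta(a,b) for a,b>1 is (a−1)/(a+b−2) = 39.0/44.3 = 0.8804.

0.8804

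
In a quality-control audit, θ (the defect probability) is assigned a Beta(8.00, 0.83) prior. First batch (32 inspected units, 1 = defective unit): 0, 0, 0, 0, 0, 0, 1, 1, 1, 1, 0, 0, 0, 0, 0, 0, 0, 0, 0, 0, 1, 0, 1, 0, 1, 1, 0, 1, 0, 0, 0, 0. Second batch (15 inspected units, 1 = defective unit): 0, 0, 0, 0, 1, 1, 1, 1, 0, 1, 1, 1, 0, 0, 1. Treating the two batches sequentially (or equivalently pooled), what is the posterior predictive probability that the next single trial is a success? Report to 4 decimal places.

0.4478

The Beta prior is conjugate to a Binomial/Bernoulli likelihood; the update adds successes to α and failures to β.
After batch 1: Beta(8.00+9, 0.83+23) = Beta(17.00, 23.83).
After batch 2: Beta(17.00+8, 23.83+7) = Beta(25.00, 30.83).
For a single future Bernoulli trial, P(success | data) = α/(α+β) = 0.4478.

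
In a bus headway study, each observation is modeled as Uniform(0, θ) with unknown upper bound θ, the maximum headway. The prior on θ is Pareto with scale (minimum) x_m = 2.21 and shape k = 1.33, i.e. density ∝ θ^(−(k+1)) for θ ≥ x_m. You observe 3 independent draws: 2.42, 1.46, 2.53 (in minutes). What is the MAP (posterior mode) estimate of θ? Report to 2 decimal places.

A Pareto(scale x_m, shape k) prior on the upper bound θ of Uniform(0, θ) is conjugate: posterior is Pareto(max(x_m, max xᵢ), k + n).
Sample maximum = 2.53; prior scale x_m = 2.21 → posterior scale = max = 2.53.
Posterior shape = 1.33 + 3 = 4.33.
The Pareto density is decreasing on [x_m, ∞), so the mode is x_m = 2.53.

2.53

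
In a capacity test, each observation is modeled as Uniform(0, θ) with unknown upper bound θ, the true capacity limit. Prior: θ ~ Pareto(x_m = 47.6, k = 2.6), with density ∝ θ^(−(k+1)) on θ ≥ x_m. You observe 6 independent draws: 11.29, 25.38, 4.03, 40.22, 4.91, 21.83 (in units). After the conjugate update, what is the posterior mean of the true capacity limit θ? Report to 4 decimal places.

53.8632

A Pareto(scale x_m, shape k) prior on the upper bound θ of Uniform(0, θ) is conjugate: posterior is Pareto(max(x_m, max xᵢ), k + n).
Sample maximum = 40.22; prior scale x_m = 47.6 → posterior scale = max = 47.60.
Posterior shape = 2.6 + 6 = 8.6.
E[θ|data] = k·x_m/(k−1) = 8.6·47.60/7.6 = 53.8632.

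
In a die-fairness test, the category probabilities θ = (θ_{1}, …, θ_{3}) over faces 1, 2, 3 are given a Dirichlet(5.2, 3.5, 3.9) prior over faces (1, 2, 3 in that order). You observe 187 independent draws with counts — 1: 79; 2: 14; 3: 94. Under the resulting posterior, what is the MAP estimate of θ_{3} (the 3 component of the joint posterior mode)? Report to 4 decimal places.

The Dirichlet prior is conjugate to the Multinomial likelihood: each posterior αⱼ = prior αⱼ + observed count nⱼ.
Posterior concentration: (84.2, 17.5, 97.9), total = 199.6.
Joint mode component: (α_{3}−1)/(Σα−K) = 96.9/196.6 = 0.4929.

0.4929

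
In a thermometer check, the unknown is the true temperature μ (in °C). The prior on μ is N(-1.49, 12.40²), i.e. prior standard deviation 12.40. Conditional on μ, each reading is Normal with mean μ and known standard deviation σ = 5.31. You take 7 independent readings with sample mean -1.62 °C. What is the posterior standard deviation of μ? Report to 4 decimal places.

1.9812

For Normal data with known variance σ², a Normal(μ₀, σ₀²) prior on μ is conjugate. Posterior precision = 1/σ₀² + n/σ²; posterior mean is the precision-weighted average of μ₀ and x̄.
σ₀² = 12.40² = 153.76, σ² = 5.31² = 28.1961; σ² + n·σ₀² = 28.1961 + 7·153.76 = 1104.5161.
Posterior precision = 1/σ₀² + n/σ² = 1/153.76 + 7/28.1961 = (σ² + n·σ₀²)/(σ₀²σ²) = 1104.5161/(153.76·28.1961); posterior variance σₙ² = σ₀²σ²/(σ² + n·σ₀²) = 153.76·28.1961/1104.5161 = 3.925187.
Posterior SD = √σₙ² = √(153.76·28.1961/1104.5161) = 1.9812.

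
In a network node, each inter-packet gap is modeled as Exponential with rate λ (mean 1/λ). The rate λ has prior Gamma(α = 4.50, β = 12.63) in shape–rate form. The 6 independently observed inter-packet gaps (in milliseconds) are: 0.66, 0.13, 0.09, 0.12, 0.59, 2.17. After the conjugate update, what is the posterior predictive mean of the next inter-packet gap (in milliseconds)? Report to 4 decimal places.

With a Gamma(shape α, rate β) prior on the exponential rate λ, the posterior after n observations with total T = Σxᵢ is Gamma(α+n, β+T).
Sum of observations T = 3.76 milliseconds; n = 6.
Posterior: Gamma(4.50+6, 12.63+3.76) = Gamma(10.50, 16.39).
The predictive distribution for the next observation is Lomax; its mean is β/(α−1) = 16.39/9.50 = 1.7253.

1.7253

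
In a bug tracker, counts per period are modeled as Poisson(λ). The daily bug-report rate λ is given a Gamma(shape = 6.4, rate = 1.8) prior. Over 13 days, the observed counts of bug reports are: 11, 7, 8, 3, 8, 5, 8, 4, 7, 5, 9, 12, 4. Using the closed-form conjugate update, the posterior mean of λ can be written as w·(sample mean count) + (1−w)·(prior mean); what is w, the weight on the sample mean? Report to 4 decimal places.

With a Gamma(shape α, rate β) prior, the Poisson likelihood is conjugate: the posterior is Gamma(α + ΣXᵢ, β + n).
Posterior mean = (α₀+S)/(β₀+n) = [n/(β₀+n)]·(S/n) + [β₀/(β₀+n)]·(α₀/β₀), so only n and β₀ enter the weight.
Weight on data w = n/(β₀+n) = 13/(1.8+13) = 13/14.8 = 0.8784.

0.8784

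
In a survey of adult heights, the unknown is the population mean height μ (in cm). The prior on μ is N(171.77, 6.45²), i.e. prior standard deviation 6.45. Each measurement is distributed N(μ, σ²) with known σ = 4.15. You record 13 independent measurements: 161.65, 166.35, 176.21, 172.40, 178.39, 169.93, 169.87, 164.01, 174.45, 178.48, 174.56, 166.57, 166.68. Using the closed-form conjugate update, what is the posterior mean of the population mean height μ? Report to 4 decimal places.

170.7666

For Normal data with known variance σ², a Normal(μ₀, σ₀²) prior on μ is conjugate. Posterior precision = 1/σ₀² + n/σ²; posterior mean is the precision-weighted average of μ₀ and x̄.
Σxᵢ = 161.65 + 166.35 + 176.21 + 172.40 + 178.39 + 169.93 + 169.87 + 164.01 + 174.45 + 178.48 + 174.56 + 166.57 + 166.68 = 2219.55, so n·x̄ = 2219.55.
σ₀² = 6.45² = 41.6025, σ² = 4.15² = 17.2225; σ² + n·σ₀² = 17.2225 + 13·41.6025 = 558.055.
Posterior mean = (μ₀/σ₀² + n·x̄/σ²)/(1/σ₀² + n/σ²) = (σ²·μ₀ + σ₀²·n·x̄)/(σ² + n·σ₀²) = (17.2225·171.77 + 41.6025·2219.55)/558.055 = 95297.1377/558.055 = 170.7666.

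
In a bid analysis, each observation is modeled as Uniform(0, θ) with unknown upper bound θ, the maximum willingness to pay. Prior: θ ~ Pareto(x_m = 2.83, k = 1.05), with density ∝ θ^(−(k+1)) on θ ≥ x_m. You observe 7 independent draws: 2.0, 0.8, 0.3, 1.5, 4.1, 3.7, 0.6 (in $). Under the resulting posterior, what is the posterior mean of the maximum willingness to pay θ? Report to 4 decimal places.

4.6816

A Pareto(scale x_m, shape k) prior on the upper bound θ of Uniform(0, θ) is conjugate: posterior is Pareto(max(x_m, max xᵢ), k + n).
Sample maximum = 4.1; prior scale x_m = 2.83 → posterior scale = max = 4.10.
Posterior shape = 1.05 + 7 = 8.05.
E[θ|data] = k·x_m/(k−1) = 8.05·4.10/7.05 = 4.6816.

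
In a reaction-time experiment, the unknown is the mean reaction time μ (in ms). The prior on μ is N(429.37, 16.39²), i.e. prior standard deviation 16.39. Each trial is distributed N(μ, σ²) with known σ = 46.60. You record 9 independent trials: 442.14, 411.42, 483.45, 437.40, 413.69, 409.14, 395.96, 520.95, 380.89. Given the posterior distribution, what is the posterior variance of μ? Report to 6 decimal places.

127.112461

For Normal data with known variance σ², a Normal(μ₀, σ₀²) prior on μ is conjugate. Posterior precision = 1/σ₀² + n/σ²; posterior mean is the precision-weighted average of μ₀ and x̄.
σ₀² = 16.39² = 268.6321, σ² = 46.60² = 2171.56; σ² + n·σ₀² = 2171.56 + 9·268.6321 = 4589.2489.
Posterior precision = 1/σ₀² + n/σ² = 1/268.6321 + 9/2171.56 = (σ² + n·σ₀²)/(σ₀²σ²) = 4589.2489/(268.6321·2171.56); posterior variance σₙ² = σ₀²σ²/(σ² + n·σ₀²) = 268.6321·2171.56/4589.2489 = 127.112461.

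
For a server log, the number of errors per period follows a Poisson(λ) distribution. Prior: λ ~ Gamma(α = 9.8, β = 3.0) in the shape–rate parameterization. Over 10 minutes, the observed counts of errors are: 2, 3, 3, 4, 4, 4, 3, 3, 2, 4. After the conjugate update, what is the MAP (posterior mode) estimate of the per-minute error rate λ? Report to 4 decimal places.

With a Gamma(shape α, rate β) prior, the Poisson likelihood is conjugate: the posterior is Gamma(α + ΣXᵢ, β + n).
Sum of counts S = 32 over n = 10 minutes.
Posterior: Gamma(α+S, β+n) = Gamma(9.8+32, 3.0+10) = Gamma(41.8, 13.0).
Mode of Gamma(α,β) for α≥1 is (α−1)/β = 40.8/13.0 = 3.1385.

3.1385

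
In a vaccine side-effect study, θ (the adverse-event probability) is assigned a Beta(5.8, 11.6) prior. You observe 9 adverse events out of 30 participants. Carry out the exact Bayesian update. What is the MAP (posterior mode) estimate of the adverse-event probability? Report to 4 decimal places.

0.3040

The Beta prior is conjugate to a Binomial/Bernoulli likelihood; the update adds successes to α and failures to β.
Posterior: Beta(α+k, β+n−k) = Beta(5.8+9, 11.6+21) = Beta(14.8, 32.6).
Mode of Beta(a,b) for a,b>1 is (a−1)/(a+b−2) = 13.8/45.4 = 0.3040.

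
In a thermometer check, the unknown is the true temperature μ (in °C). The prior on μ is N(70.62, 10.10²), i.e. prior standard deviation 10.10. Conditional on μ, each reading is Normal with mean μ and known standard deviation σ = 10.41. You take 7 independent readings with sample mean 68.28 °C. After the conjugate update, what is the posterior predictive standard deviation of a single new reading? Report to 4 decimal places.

11.0367

For Normal data with known variance σ², a Normal(μ₀, σ₀²) prior on μ is conjugate. Posterior precision = 1/σ₀² + n/σ²; posterior mean is the precision-weighted average of μ₀ and x̄.
σ₀² = 10.10² = 102.01, σ² = 10.41² = 108.3681; σ² + n·σ₀² = 108.3681 + 7·102.01 = 822.4381.
Posterior precision = 1/σ₀² + n/σ² = 1/102.01 + 7/108.3681 = (σ² + n·σ₀²)/(σ₀²σ²) = 822.4381/(102.01·108.3681); posterior variance σₙ² = σ₀²σ²/(σ² + n·σ₀²) = 102.01·108.3681/822.4381 = 13.441291.
Predictive variance for one new observation = σₙ² + σ² = 102.01·108.3681/822.4381 + 108.3681 = σ²·(σ₀² + 822.4381)/822.4381 = 108.3681·924.4481/822.4381 = 121.809391; SD = √(108.3681·924.4481/822.4381) = 11.0367.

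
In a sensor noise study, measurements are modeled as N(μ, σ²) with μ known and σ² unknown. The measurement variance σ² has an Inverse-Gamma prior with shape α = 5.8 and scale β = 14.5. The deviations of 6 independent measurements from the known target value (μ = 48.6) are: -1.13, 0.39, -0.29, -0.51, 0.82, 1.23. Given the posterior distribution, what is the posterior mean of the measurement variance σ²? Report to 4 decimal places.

With known mean μ and an Inverse-Gamma(α, β) prior on σ², the Normal likelihood is conjugate: posterior is Inv-Gamma(α + n/2, β + Σ(xᵢ−μ)²/2).
Σ(xᵢ−μ)² = (-1.13)² + (0.39)² + (-0.29)² + (-0.51)² + (0.82)² + (1.23)² = 3.9585.
Posterior: Inv-Gamma(5.8 + 6/2, 14.5 + 3.9585/2) = Inv-Gamma(8.80, 16.47925).
E[σ²|data] = β/(α−1) = 16.47925/7.80 = 2.1127.

2.1127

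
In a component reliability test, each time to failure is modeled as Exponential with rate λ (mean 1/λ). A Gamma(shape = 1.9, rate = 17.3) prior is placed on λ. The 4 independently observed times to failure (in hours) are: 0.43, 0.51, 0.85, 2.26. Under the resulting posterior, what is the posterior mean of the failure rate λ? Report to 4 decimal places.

With a Gamma(shape α, rate β) prior on the exponential rate λ, the posterior after n observations with total T = Σxᵢ is Gamma(α+n, β+T).
Sum of observations T = 4.05 hours; n = 4.
Posterior: Gamma(1.9+4, 17.3+4.05) = Gamma(5.9, 21.35).
Posterior mean of λ = α/β = 5.9/21.35 = 0.2763.

0.2763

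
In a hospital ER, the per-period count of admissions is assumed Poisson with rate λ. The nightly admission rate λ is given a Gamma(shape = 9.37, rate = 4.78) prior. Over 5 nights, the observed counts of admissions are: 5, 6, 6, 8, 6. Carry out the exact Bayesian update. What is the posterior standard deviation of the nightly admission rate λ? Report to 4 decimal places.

With a Gamma(shape α, rate β) prior, the Poisson likelihood is conjugate: the posterior is Gamma(α + ΣXᵢ, β + n).
Sum of counts S = 31 over n = 5 nights.
Posterior: Gamma(α+S, β+n) = Gamma(9.37+31, 4.78+5) = Gamma(40.37, 9.78).
SD = √α/β = √40.37/9.78 = 0.6497.

0.6497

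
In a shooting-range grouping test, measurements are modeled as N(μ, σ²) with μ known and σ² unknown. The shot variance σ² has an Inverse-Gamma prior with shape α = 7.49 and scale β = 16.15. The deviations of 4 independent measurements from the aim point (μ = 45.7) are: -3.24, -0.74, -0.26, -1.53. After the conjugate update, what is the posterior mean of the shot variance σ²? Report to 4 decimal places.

2.6946

With known mean μ and an Inverse-Gamma(α, β) prior on σ², the Normal likelihood is conjugate: posterior is Inv-Gamma(α + n/2, β + Σ(xᵢ−μ)²/2).
Σ(xᵢ−μ)² = (-3.24)² + (-0.74)² + (-0.26)² + (-1.53)² = 13.4537.
Posterior: Inv-Gamma(7.49 + 4/2, 16.15 + 13.4537/2) = Inv-Gamma(9.49, 22.87685).
E[σ²|data] = β/(α−1) = 22.87685/8.49 = 2.6946.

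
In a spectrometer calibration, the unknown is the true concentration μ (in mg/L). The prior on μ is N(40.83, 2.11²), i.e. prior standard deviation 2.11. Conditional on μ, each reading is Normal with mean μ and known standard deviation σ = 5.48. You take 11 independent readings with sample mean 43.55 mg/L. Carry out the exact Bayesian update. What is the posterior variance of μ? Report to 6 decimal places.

1.692309

For Normal data with known variance σ², a Normal(μ₀, σ₀²) prior on μ is conjugate. Posterior precision = 1/σ₀² + n/σ²; posterior mean is the precision-weighted average of μ₀ and x̄.
σ₀² = 2.11² = 4.4521, σ² = 5.48² = 30.0304; σ² + n·σ₀² = 30.0304 + 11·4.4521 = 79.0035.
Posterior precision = 1/σ₀² + n/σ² = 1/4.4521 + 11/30.0304 = (σ² + n·σ₀²)/(σ₀²σ²) = 79.0035/(4.4521·30.0304); posterior variance σₙ² = σ₀²σ²/(σ² + n·σ₀²) = 4.4521·30.0304/79.0035 = 1.692309.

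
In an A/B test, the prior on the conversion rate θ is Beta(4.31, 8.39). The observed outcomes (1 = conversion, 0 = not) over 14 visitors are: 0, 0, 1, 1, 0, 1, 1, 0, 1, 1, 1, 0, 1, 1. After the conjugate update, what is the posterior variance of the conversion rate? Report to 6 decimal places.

0.009025

The Beta prior is conjugate to a Binomial/Bernoulli likelihood; the update adds successes to α and failures to β.
Posterior: Beta(α+k, β+n−k) = Beta(4.31+9, 8.39+5) = Beta(13.31, 13.39).
Var = αβ/((α+β)²(α+β+1)) = 13.31·13.39/(26.70²·27.70) = 0.009025.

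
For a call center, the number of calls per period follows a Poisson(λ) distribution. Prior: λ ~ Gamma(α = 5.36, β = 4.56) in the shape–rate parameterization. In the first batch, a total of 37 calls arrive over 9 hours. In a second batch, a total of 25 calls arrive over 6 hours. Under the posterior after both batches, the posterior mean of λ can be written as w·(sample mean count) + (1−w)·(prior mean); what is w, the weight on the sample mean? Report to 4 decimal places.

With a Gamma(shape α, rate β) prior, the Poisson likelihood is conjugate: the posterior is Gamma(α + ΣXᵢ, β + n).
Total number of hours: n = 9 + 6 = 15.
Posterior mean = (α₀+S)/(β₀+n) = [n/(β₀+n)]·(S/n) + [β₀/(β₀+n)]·(α₀/β₀), so only n and β₀ enter the weight.
Weight on data w = n/(β₀+n) = 15/(4.56+15) = 15/19.56 = 0.7669.

0.7669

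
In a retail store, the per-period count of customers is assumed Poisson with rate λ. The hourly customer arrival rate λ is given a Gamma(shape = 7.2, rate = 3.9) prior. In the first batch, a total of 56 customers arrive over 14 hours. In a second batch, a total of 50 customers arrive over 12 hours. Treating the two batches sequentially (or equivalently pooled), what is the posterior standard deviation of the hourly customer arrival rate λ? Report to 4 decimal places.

0.3558

With a Gamma(shape α, rate β) prior, the Poisson likelihood is conjugate: the posterior is Gamma(α + ΣXᵢ, β + n).
After batch 1: Gamma(α+S, β+n) = Gamma(7.2+56, 3.9+14) = Gamma(63.2, 17.9).
After batch 2: Gamma(α+S, β+n) = Gamma(63.2+50, 17.9+12) = Gamma(113.2, 29.9).
SD = √α/β = √113.2/29.9 = 0.3558.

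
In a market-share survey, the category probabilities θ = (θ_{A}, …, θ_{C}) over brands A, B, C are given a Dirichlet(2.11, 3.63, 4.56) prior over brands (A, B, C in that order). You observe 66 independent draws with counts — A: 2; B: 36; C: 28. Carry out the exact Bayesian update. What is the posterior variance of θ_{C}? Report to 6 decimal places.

The Dirichlet prior is conjugate to the Multinomial likelihood: each posterior αⱼ = prior αⱼ + observed count nⱼ.
Posterior concentration: (4.11, 39.63, 32.56), total = 76.30.
Var[θ_j] = α_j(Σα−α_j)/((Σα)²(Σα+1)) = 32.56·43.74/(76.30²·77.30) = 0.003165.

0.003165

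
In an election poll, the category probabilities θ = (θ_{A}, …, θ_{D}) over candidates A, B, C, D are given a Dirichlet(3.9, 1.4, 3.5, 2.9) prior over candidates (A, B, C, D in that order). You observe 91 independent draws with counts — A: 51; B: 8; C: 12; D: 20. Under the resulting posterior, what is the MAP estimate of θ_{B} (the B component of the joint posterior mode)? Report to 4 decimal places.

The Dirichlet prior is conjugate to the Multinomial likelihood: each posterior αⱼ = prior αⱼ + observed count nⱼ.
Posterior concentration: (54.9, 9.4, 15.5, 22.9), total = 102.7.
Joint mode component: (α_{B}−1)/(Σα−K) = 8.4/98.7 = 0.0851.

0.0851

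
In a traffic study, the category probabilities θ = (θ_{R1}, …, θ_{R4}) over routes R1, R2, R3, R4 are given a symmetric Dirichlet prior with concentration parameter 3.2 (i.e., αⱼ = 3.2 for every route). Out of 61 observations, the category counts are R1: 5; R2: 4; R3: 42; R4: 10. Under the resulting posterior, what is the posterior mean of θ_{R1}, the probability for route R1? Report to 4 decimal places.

The Dirichlet prior is conjugate to the Multinomial likelihood: each posterior αⱼ = prior αⱼ + observed count nⱼ.
Posterior concentration: (8.2, 7.2, 45.2, 13.2), total = 73.8.
E[θ_{R1}|data] = α_{R1}/Σα = 8.2/73.8 = 0.1111.

0.1111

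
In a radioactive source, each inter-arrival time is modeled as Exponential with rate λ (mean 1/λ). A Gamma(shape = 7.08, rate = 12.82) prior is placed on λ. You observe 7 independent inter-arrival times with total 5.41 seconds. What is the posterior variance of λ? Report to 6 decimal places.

0.042367

With a Gamma(shape α, rate β) prior on the exponential rate λ, the posterior after n observations with total T = Σxᵢ is Gamma(α+n, β+T).
Posterior: Gamma(7.08+7, 12.82+5.41) = Gamma(14.08, 18.23).
Var = α/β² = 0.042367.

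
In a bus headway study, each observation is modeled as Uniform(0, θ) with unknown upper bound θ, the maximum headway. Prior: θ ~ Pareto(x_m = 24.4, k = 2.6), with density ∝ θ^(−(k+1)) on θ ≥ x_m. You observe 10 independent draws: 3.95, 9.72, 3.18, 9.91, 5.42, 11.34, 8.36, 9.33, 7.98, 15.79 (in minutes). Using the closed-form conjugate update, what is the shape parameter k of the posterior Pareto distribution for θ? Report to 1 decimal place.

12.6

A Pareto(scale x_m, shape k) prior on the upper bound θ of Uniform(0, θ) is conjugate: posterior is Pareto(max(x_m, max xᵢ), k + n).
Sample maximum = 15.79; prior scale x_m = 24.4 → posterior scale = max = 24.40.
Posterior shape = 2.6 + 10 = 12.6.
Posterior shape k = 12.6.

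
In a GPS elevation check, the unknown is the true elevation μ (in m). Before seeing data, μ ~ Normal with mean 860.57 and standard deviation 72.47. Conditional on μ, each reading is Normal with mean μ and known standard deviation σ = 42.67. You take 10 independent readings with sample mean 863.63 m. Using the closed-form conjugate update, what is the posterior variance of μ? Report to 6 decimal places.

For Normal data with known variance σ², a Normal(μ₀, σ₀²) prior on μ is conjugate. Posterior precision = 1/σ₀² + n/σ²; posterior mean is the precision-weighted average of μ₀ and x̄.
σ₀² = 72.47² = 5251.9009, σ² = 42.67² = 1820.7289; σ² + n·σ₀² = 1820.7289 + 10·5251.9009 = 54339.7379.
Posterior precision = 1/σ₀² + n/σ² = 1/5251.9009 + 10/1820.7289 = (σ² + n·σ₀²)/(σ₀²σ²) = 54339.7379/(5251.9009·1820.7289); posterior variance σₙ² = σ₀²σ²/(σ² + n·σ₀²) = 5251.9009·1820.7289/54339.7379 = 175.972283.

175.972283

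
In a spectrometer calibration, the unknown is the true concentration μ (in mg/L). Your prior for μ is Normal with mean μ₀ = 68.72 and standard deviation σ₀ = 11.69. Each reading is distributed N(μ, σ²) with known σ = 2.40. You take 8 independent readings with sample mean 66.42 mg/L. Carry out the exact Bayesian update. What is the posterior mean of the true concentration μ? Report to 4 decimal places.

66.4321

For Normal data with known variance σ², a Normal(μ₀, σ₀²) prior on μ is conjugate. Posterior precision = 1/σ₀² + n/σ²; posterior mean is the precision-weighted average of μ₀ and x̄.
n·x̄ = 8·66.42 = 531.36.
σ₀² = 11.69² = 136.6561, σ² = 2.40² = 5.76; σ² + n·σ₀² = 5.76 + 8·136.6561 = 1099.0088.
Posterior mean = (μ₀/σ₀² + n·x̄/σ²)/(1/σ₀² + n/σ²) = (σ²·μ₀ + σ₀²·n·x̄)/(σ² + n·σ₀²) = (5.76·68.72 + 136.6561·531.36)/1099.0088 = 73009.412496/1099.0088 = 66.4321.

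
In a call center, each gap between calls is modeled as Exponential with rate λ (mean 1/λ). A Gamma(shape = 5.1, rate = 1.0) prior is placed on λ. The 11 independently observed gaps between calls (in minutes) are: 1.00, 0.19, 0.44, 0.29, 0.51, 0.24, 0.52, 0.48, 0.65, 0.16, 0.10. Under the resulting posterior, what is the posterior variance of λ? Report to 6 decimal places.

0.517080

With a Gamma(shape α, rate β) prior on the exponential rate λ, the posterior after n observations with total T = Σxᵢ is Gamma(α+n, β+T).
Sum of observations T = 4.58 minutes; n = 11.
Posterior: Gamma(5.1+11, 1.0+4.58) = Gamma(16.1, 5.58).
Var = α/β² = 0.517080.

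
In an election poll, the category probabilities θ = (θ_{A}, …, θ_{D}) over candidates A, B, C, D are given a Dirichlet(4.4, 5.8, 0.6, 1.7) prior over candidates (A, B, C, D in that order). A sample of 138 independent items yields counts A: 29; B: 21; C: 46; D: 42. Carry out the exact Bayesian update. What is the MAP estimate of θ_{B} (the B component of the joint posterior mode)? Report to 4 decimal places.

The Dirichlet prior is conjugate to the Multinomial likelihood: each posterior αⱼ = prior αⱼ + observed count nⱼ.
Posterior concentration: (33.4, 26.8, 46.6, 43.7), total = 150.5.
Joint mode component: (α_{B}−1)/(Σα−K) = 25.8/146.5 = 0.1761.

0.1761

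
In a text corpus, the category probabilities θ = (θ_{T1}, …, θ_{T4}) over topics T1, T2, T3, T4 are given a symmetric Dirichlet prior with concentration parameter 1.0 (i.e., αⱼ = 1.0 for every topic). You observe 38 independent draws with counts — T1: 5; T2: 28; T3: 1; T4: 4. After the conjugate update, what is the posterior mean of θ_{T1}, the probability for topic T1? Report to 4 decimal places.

0.1429

The Dirichlet prior is conjugate to the Multinomial likelihood: each posterior αⱼ = prior αⱼ + observed count nⱼ.
Posterior concentration: (6.0, 29.0, 2.0, 5.0), total = 42.0.
E[θ_{T1}|data] = α_{T1}/Σα = 6.0/42.0 = 0.1429.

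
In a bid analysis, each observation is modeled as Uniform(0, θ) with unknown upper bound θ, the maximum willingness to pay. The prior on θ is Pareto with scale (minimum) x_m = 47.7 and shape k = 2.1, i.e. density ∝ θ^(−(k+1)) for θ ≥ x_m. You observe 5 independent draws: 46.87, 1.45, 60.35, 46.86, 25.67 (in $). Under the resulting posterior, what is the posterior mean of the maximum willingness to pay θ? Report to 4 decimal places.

A Pareto(scale x_m, shape k) prior on the upper bound θ of Uniform(0, θ) is conjugate: posterior is Pareto(max(x_m, max xᵢ), k + n).
Sample maximum = 60.35; prior scale x_m = 47.7 → posterior scale = max = 60.35.
Posterior shape = 2.1 + 5 = 7.1.
E[θ|data] = k·x_m/(k−1) = 7.1·60.35/6.1 = 70.2434.

70.2434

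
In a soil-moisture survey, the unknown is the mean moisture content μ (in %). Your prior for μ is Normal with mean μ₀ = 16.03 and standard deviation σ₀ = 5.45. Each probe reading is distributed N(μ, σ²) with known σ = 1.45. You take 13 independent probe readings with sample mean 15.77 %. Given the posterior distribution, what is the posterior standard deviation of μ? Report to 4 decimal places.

For Normal data with known variance σ², a Normal(μ₀, σ₀²) prior on μ is conjugate. Posterior precision = 1/σ₀² + n/σ²; posterior mean is the precision-weighted average of μ₀ and x̄.
σ₀² = 5.45² = 29.7025, σ² = 1.45² = 2.1025; σ² + n·σ₀² = 2.1025 + 13·29.7025 = 388.235.
Posterior precision = 1/σ₀² + n/σ² = 1/29.7025 + 13/2.1025 = (σ² + n·σ₀²)/(σ₀²σ²) = 388.235/(29.7025·2.1025); posterior variance σₙ² = σ₀²σ²/(σ² + n·σ₀²) = 29.7025·2.1025/388.235 = 0.160855.
Posterior SD = √σₙ² = √(29.7025·2.1025/388.235) = 0.4011.

0.4011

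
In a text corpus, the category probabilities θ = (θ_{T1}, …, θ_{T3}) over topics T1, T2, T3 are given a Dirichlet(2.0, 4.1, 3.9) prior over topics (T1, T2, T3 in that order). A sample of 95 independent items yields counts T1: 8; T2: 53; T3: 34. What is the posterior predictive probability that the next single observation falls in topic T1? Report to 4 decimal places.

The Dirichlet prior is conjugate to the Multinomial likelihood: each posterior αⱼ = prior αⱼ + observed count nⱼ.
Posterior concentration: (10.0, 57.1, 37.9), total = 105.0.
P(next = T1 | data) = α_{T1}/Σα = 0.0952.

0.0952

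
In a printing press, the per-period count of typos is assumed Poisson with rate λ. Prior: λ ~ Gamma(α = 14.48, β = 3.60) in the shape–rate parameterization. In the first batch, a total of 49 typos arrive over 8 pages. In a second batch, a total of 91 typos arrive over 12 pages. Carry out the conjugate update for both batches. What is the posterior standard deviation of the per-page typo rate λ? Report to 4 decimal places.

With a Gamma(shape α, rate β) prior, the Poisson likelihood is conjugate: the posterior is Gamma(α + ΣXᵢ, β + n).
After batch 1: Gamma(α+S, β+n) = Gamma(14.48+49, 3.60+8) = Gamma(63.48, 11.60).
After batch 2: Gamma(α+S, β+n) = Gamma(63.48+91, 11.60+12) = Gamma(154.48, 23.60).
SD = √α/β = √154.48/23.60 = 0.5267.

0.5267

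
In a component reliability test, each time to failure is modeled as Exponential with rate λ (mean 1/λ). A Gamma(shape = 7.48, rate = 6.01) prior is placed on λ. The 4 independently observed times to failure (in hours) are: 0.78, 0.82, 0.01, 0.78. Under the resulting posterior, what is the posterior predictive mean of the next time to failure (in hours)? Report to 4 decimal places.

With a Gamma(shape α, rate β) prior on the exponential rate λ, the posterior after n observations with total T = Σxᵢ is Gamma(α+n, β+T).
Sum of observations T = 2.39 hours; n = 4.
Posterior: Gamma(7.48+4, 6.01+2.39) = Gamma(11.48, 8.40).
The predictive distribution for the next observation is Lomax; its mean is β/(α−1) = 8.40/10.48 = 0.8015.

0.8015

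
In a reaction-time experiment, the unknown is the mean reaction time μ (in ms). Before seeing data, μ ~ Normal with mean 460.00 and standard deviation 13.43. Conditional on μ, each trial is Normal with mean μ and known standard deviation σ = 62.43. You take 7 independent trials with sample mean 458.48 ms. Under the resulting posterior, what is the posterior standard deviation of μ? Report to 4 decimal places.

11.6719

For Normal data with known variance σ², a Normal(μ₀, σ₀²) prior on μ is conjugate. Posterior precision = 1/σ₀² + n/σ²; posterior mean is the precision-weighted average of μ₀ and x̄.
σ₀² = 13.43² = 180.3649, σ² = 62.43² = 3897.5049; σ² + n·σ₀² = 3897.5049 + 7·180.3649 = 5160.0592.
Posterior precision = 1/σ₀² + n/σ² = 1/180.3649 + 7/3897.5049 = (σ² + n·σ₀²)/(σ₀²σ²) = 5160.0592/(180.3649·3897.5049); posterior variance σₙ² = σ₀²σ²/(σ² + n·σ₀²) = 180.3649·3897.5049/5160.0592 = 136.233530.
Posterior SD = √σₙ² = √(180.3649·3897.5049/5160.0592) = 11.6719.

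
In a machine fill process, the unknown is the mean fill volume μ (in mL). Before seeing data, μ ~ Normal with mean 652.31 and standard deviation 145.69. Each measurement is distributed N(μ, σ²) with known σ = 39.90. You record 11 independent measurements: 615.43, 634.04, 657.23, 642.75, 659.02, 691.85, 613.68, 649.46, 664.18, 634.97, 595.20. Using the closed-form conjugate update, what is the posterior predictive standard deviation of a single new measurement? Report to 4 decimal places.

For Normal data with known variance σ², a Normal(μ₀, σ₀²) prior on μ is conjugate. Posterior precision = 1/σ₀² + n/σ²; posterior mean is the precision-weighted average of μ₀ and x̄.
σ₀² = 145.69² = 21225.5761, σ² = 39.90² = 1592.01; σ² + n·σ₀² = 1592.01 + 11·21225.5761 = 235073.3471.
Posterior precision = 1/σ₀² + n/σ² = 1/21225.5761 + 11/1592.01 = (σ² + n·σ₀²)/(σ₀²σ²) = 235073.3471/(21225.5761·1592.01); posterior variance σₙ² = σ₀²σ²/(σ² + n·σ₀²) = 21225.5761·1592.01/235073.3471 = 143.748025.
Predictive variance for one new observation = σₙ² + σ² = 21225.5761·1592.01/235073.3471 + 1592.01 = σ²·(σ₀² + 235073.3471)/235073.3471 = 1592.01·256298.9232/235073.3471 = 1735.758025; SD = √(1592.01·256298.9232/235073.3471) = 41.6624.

41.6624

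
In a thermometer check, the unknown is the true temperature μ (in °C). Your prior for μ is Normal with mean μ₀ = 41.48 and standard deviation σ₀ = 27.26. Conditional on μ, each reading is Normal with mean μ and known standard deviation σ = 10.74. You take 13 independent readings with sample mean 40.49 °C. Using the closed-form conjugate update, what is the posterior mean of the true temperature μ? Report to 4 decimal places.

For Normal data with known variance σ², a Normal(μ₀, σ₀²) prior on μ is conjugate. Posterior precision = 1/σ₀² + n/σ²; posterior mean is the precision-weighted average of μ₀ and x̄.
n·x̄ = 13·40.49 = 526.37.
σ₀² = 27.26² = 743.1076, σ² = 10.74² = 115.3476; σ² + n·σ₀² = 115.3476 + 13·743.1076 = 9775.7464.
Posterior mean = (μ₀/σ₀² + n·x̄/σ²)/(1/σ₀² + n/σ²) = (σ²·μ₀ + σ₀²·n·x̄)/(σ² + n·σ₀²) = (115.3476·41.48 + 743.1076·526.37)/9775.7464 = 395934.16586/9775.7464 = 40.5017.

40.5017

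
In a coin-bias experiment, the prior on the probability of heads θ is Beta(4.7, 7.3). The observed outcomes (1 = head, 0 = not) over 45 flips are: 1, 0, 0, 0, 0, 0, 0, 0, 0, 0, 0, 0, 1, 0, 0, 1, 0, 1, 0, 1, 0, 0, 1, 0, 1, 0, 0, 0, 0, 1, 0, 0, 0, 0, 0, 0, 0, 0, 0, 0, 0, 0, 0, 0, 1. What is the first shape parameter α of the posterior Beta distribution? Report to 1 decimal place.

13.7

The Beta prior is conjugate to a Binomial/Bernoulli likelihood; the update adds successes to α and failures to β.
Posterior: Beta(α+k, β+n−k) = Beta(4.7+9, 7.3+36) = Beta(13.7, 43.3).
Posterior α = 13.7.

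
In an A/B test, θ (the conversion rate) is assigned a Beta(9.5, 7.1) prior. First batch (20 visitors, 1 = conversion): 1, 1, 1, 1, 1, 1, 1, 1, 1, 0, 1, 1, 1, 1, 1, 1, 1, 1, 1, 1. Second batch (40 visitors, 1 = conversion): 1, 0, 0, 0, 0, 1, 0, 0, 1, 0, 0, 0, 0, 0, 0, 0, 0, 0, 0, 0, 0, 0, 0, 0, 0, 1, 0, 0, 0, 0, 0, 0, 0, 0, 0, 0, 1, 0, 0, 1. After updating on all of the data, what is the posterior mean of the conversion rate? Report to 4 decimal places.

0.4504

The Beta prior is conjugate to a Binomial/Bernoulli likelihood; the update adds successes to α and failures to β.
After batch 1: Beta(9.5+19, 7.1+1) = Beta(28.5, 8.1).
After batch 2: Beta(28.5+6, 8.1+34) = Beta(34.5, 42.1).
Posterior mean = α/(α+β) = 34.5/76.6 = 0.4504.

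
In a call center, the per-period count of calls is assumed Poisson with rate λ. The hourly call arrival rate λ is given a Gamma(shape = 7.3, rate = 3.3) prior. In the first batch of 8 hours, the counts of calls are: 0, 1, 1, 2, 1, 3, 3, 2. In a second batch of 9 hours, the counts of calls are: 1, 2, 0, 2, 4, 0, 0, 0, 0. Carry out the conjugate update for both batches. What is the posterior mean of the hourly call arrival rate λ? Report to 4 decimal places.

1.4433

With a Gamma(shape α, rate β) prior, the Poisson likelihood is conjugate: the posterior is Gamma(α + ΣXᵢ, β + n).
Batch 1: sum of counts S = 13 over n = 8 hours.
After batch 1: Gamma(α+S, β+n) = Gamma(7.3+13, 3.3+8) = Gamma(20.3, 11.3).
Batch 2: sum of counts S = 9 over n = 9 hours.
After batch 2: Gamma(α+S, β+n) = Gamma(20.3+9, 11.3+9) = Gamma(29.3, 20.3).
Posterior mean = α/β = 29.3/20.3 = 1.4433.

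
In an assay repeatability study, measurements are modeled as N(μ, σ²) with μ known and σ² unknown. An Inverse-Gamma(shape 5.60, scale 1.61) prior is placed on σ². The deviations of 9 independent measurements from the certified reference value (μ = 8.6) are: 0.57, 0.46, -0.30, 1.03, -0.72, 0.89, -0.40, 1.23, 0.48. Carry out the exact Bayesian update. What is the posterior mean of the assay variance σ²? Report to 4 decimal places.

With known mean μ and an Inverse-Gamma(α, β) prior on σ², the Normal likelihood is conjugate: posterior is Inv-Gamma(α + n/2, β + Σ(xᵢ−μ)²/2).
Σ(xᵢ−μ)² = (0.57)² + (0.46)² + (-0.30)² + (1.03)² + (-0.72)² + (0.89)² + (-0.40)² + (1.23)² + (0.48)² = 4.9012.
Posterior: Inv-Gamma(5.60 + 9/2, 1.61 + 4.9012/2) = Inv-Gamma(10.10, 4.06060).
E[σ²|data] = β/(α−1) = 4.06060/9.10 = 0.4462.

0.4462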